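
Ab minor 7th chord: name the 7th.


Step by step:
Minor 7th chord = root + minor 3rd + perfect 5th + minor 7th
Seventh chords stack in thirds, so the letter names are A-C-E-G
Root: Ab
Minor 3rd above Ab: Cb
Perfect 5th above Ab: Eb
Minor 7th above Ab: Gb
The 7th = Gb


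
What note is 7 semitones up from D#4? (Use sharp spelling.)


Working:
D#4: chromatic position 3 in octave 4 → absolute = 4×12 + 3 = 51
Transpose up 7: 51 + 7 = 58
58 = 4×12 + 10 → A# in octave 4
Result = A#4


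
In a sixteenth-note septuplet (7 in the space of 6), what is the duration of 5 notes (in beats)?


Solution.
Septuplet: 7 notes occupy the space of 6 sixteenth notes
Space = 6 × 1/4 = 3/2 beats
Each septuplet note = 3/2 / 7 = 3/14 beats
5 notes = 5 × 3/14 = 15/14
= 15/14 beats


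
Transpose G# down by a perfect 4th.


Solution.
perfect 4th: 4 letter names, 5 semitones
Letter: G - 3 → D
Pitch: G# - 5 semitones, spelled as a D → D#
= D#


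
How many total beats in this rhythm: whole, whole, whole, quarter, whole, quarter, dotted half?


Solution.
Beat values:
  whole = 4 beats
  whole = 4 beats
  whole = 4 beats
  quarter = 1 beat
  whole = 4 beats
  quarter = 1 beat
  dotted half = 3 beats
Sum = 4 + 4 + 4 + 1 + 4 + 1 + 3
= 21 beats


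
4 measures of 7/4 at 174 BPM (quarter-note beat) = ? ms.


Let's work it out.
Quarter-note beat duration = 60000 / 174 ms
Beats per measure (7/4) = 7
One measure = 7 × 60000 / 174 = 420000 / 174 ms
4 measures = 4 × 420000 / 174 = 1680000 / 174
= 9655.2 ms


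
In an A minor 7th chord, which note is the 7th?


Let's work it out.
Minor 7th chord = root + minor 3rd + perfect 5th + minor 7th
Seventh chords stack in thirds, so the letter names are A-C-E-G
Root: A
Minor 3rd above A: C
Perfect 5th above A: E
Minor 7th above A: G
The 7th = G


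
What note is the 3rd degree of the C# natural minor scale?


Natural minor scale pattern: W-H-W-W-H-W-W (2-1-2-2-1-2-2 semitones)
Starting from C#:
  C# + 2 semitones → D#
  D# + 1 semitone → E
  E + 2 semitones → F#
  F# + 2 semitones → G#
  G# + 1 semitone → A
  A + 2 semitones → B
  B + 2 semitones → C#
Scale: C# D# E F# G# A B
Degree 3 = E


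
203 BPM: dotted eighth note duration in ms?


Reasoning:
One quarter-note beat = 60000 / BPM = 60000 / 203 ms
Dotted eighth note = 3/4 × quarter note
Duration = 3/4 × 60000 / 203 = 45000 / 203
= 221.7 ms


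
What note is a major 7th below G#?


Reasoning:
A 7th spans 7 letter names, so from G we land on A
A major 7th = 11 semitones below G#
Spell A at that pitch: A
= A


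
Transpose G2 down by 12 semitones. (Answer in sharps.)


Reasoning:
G2: chromatic position 7 in octave 2 → absolute = 2×12 + 7 = 31
Transpose down 12: 31 - 12 = 19
19 = 1×12 + 7 → G in octave 1
Result = G1


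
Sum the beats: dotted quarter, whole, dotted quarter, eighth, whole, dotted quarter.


Let's work it out.
Beat values:
  dotted quarter = 1.5 beats
  whole = 4 beats
  dotted quarter = 1.5 beats
  eighth = 0.5 beats
  whole = 4 beats
  dotted quarter = 1.5 beats
Sum = 1.5 + 4 + 1.5 + 0.5 + 4 + 1.5
= 13 beats


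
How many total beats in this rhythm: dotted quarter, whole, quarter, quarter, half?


Step by step:
Beat values:
  dotted quarter = 1.5 beats
  whole = 4 beats
  quarter = 1 beat
  quarter = 1 beat
  half = 2 beats
Sum = 1.5 + 4 + 1 + 1 + 2
= 9.5 beats


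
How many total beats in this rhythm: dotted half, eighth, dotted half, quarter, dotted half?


Let's work it out.
Beat values:
  dotted half = 3 beats
  eighth = 0.5 beats
  dotted half = 3 beats
  quarter = 1 beat
  dotted half = 3 beats
Sum = 3 + 0.5 + 3 + 1 + 3
= 10.5 beats


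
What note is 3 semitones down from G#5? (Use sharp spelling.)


Step by step:
G#5: chromatic position 8 in octave 5 → absolute = 5×12 + 8 = 68
Transpose down 3: 68 - 3 = 65
65 = 5×12 + 5 → F in octave 5
Result = F5


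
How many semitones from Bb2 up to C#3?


Working:
Absolute semitone position = octave×12 + chromatic position
Bb2: 2×12 + 10 = 34
C#3: 3×12 + 1 = 37
Difference = 37 - 34 = 3
= 3 semitones


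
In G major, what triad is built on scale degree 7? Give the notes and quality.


Reasoning:
G major scale: G A B C D E F#
Diatonic triad on degree 7 stacks scale notes 7, 2, 4: F# A C
F#→A = 3 semitones; F#→C = 6 semitones → diminished triad
= F# A C (diminished)


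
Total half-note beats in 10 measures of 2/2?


Reasoning:
Time signature 2/2: the bottom number 2 means the half note gets one count
The top number 2 means 2 half-note beats per measure
Total = 2 × 10 measures
= 20 half-note beats


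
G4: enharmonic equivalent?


Working:
Enharmonic notes sound the same pitch but are spelled with different letter names
G and F## name the same pitch class
= F##4


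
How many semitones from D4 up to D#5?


Let's work it out.
Absolute semitone position = octave×12 + chromatic position
D4: 4×12 + 2 = 50
D#5: 5×12 + 3 = 63
Difference = 63 - 50 = 13
= 13 semitones


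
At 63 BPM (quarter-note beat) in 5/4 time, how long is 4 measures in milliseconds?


Reasoning:
Quarter-note beat duration = 60000 / 63 ms
Beats per measure (5/4) = 5
One measure = 5 × 60000 / 63 = 300000 / 63 ms
4 measures = 4 × 300000 / 63 = 1200000 / 63
= 19047.6 ms


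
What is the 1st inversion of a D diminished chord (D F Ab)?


Working:
Root position: D F Ab
1st inversion: move root up an octave
Bass note: F
Notes (bottom to top) = F Ab D


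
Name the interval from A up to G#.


Let's work it out.
Letter names: A → G spans 7 letter names → a 7th
Semitones: A → G# = 11 half-steps
A 7th of 11 semitones is a major 7th
= major 7th


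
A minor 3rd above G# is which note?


A 3rd spans 3 letter names, so from G we land on B
A minor 3rd = 3 semitones above G#
Spell B at that pitch: B
= B


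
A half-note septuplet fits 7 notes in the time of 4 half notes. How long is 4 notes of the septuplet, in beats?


Reasoning:
Septuplet: 7 notes occupy the space of 4 half notes
Space = 4 × 2 = 8 beats
Each septuplet note = 8 / 7 = 8/7 beats
4 notes = 4 × 8/7 = 32/7
= 32/7 beats


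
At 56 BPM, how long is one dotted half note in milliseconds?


Let's work it out.
One quarter-note beat = 60000 / BPM = 60000 / 56 ms
Dotted half note = 3 × quarter note
Duration = 3 × 60000 / 56 = 180000 / 56
= 3214.3 ms


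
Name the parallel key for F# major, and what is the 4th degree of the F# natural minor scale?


Parallel keys share the same tonic but differ in mode
F# major → parallel is F# minor
F# natural minor scale: F# G# A B C# D E
= F# minor; 4th degree = B


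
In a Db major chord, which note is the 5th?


Major triad = root + major 3rd (4 semitones) + perfect 5th (7 semitones)
A triad on Db stacks thirds, so the chord tones use letter names D-F-A
Root: Db
Major 3rd above Db: F
Perfect 5th above Db: Ab
The 5th = Ab


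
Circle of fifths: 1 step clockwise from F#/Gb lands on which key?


Each clockwise step on the circle of fifths moves up a perfect 5th
From F#/Gb: F#/Gb → Db
= Db


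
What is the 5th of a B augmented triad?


Working:
Augmented triad = root + major 3rd (4 semitones) + augmented 5th (8 semitones)
A triad on B stacks thirds, so the chord tones use letter names B-D-F
Root: B
Major 3rd above B: D#
Augmented 5th above B: F##
The 5th = F##


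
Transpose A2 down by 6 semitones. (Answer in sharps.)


A2: chromatic position 9 in octave 2 → absolute = 2×12 + 9 = 33
Transpose down 6: 33 - 6 = 27
27 = 2×12 + 3 → D# in octave 2
Result = D#2


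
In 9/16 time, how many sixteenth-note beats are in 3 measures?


Step by step:
Time signature 9/16: the bottom number 16 means the sixteenth note gets one count
The top number 9 means 9 sixteenth-note beats per measure
Total = 9 × 3 measures
= 27 sixteenth-note beats


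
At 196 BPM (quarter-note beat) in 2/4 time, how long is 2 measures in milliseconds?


Step by step:
Quarter-note beat duration = 60000 / 196 ms
Beats per measure (2/4) = 2
One measure = 2 × 60000 / 196 = 120000 / 196 ms
2 measures = 2 × 120000 / 196 = 240000 / 196
= 1224.5 ms


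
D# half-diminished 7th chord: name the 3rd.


Half-diminished 7th chord = root + minor 3rd + diminished 5th + minor 7th
Seventh chords stack in thirds, so the letter names are D-F-A-C
Root: D#
Minor 3rd above D#: F#
Diminished 5th above D#: A
Minor 7th above D#: C#
The 3rd = F#


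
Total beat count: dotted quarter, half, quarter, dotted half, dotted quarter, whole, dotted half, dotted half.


Working:
Beat values:
  dotted quarter = 1.5 beats
  half = 2 beats
  quarter = 1 beat
  dotted half = 3 beats
  dotted quarter = 1.5 beats
  whole = 4 beats
  dotted half = 3 beats
  dotted half = 3 beats
Sum = 1.5 + 2 + 1 + 3 + 1.5 + 4 + 3 + 3
= 19 beats


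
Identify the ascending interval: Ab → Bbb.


Letter names: A → B spans 2 letter names → a 2nd
Semitones: Ab → Bbb = 1 half-step
A 2nd of 1 semitone is a minor 2nd
= minor 2nd


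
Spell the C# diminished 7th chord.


Reasoning:
Diminished 7th chord = root + minor 3rd + diminished 5th + diminished 7th
Seventh chords stack in thirds, so the letter names are C-E-G-B
Root: C#
Minor 3rd above C#: E
Diminished 5th above C#: G
Diminished 7th above C#: Bb
Chord = C# E G Bb


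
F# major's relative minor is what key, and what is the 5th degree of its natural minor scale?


Let's work it out.
The relative minor shares the major's key signature and starts on its 6th degree
6th degree = a major 6th above the tonic; a major 6th above F# is D#
→ relative minor of F# major is D# minor
D# natural minor scale: D# E# F# G# A# B C#
= D# minor; 5th degree = A#


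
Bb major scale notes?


Let's work it out.
Major scale pattern: W-W-H-W-W-W-H (2-2-1-2-2-2-1 semitones)
Starting from Bb:
  Bb + 2 semitones → C
  C + 2 semitones → D
  D + 1 semitone → Eb
  Eb + 2 semitones → F
  F + 2 semitones → G
  G + 2 semitones → A
  A + 1 semitone → Bb
Scale = Bb C D Eb F G A


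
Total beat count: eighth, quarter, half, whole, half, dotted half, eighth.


Reasoning:
Beat values:
  eighth = 0.5 beats
  quarter = 1 beat
  half = 2 beats
  whole = 4 beats
  half = 2 beats
  dotted half = 3 beats
  eighth = 0.5 beats
Sum = 0.5 + 1 + 2 + 4 + 2 + 3 + 0.5
= 13 beats


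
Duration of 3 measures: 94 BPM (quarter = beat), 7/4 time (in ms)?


Solution.
Quarter-note beat duration = 60000 / 94 ms
Beats per measure (7/4) = 7
One measure = 7 × 60000 / 94 = 420000 / 94 ms
3 measures = 3 × 420000 / 94 = 1260000 / 94
= 13404.3 ms


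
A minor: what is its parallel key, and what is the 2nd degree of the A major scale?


Parallel keys share the same tonic but differ in mode
A minor → parallel is A major
A major scale: A B C# D E F# G#
= A major; 2nd degree = B


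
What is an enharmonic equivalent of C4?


Reasoning:
Enharmonic notes sound the same pitch but are spelled with different letter names
C and Dbb name the same pitch class
= Dbb4


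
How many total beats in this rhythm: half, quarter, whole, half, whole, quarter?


Let's work it out.
Beat values:
  half = 2 beats
  quarter = 1 beat
  whole = 4 beats
  half = 2 beats
  whole = 4 beats
  quarter = 1 beat
Sum = 2 + 1 + 4 + 2 + 4 + 1
= 14 beats


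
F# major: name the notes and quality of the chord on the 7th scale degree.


Working:
F# major scale: F# G# A# B C# D# E#
Diatonic triad on degree 7 stacks scale notes 7, 2, 4: E# G# B
E#→G# = 3 semitones; E#→B = 6 semitones → diminished triad
= E# G# B (diminished)


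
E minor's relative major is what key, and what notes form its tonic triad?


Let's work it out.
The relative major shares the key signature and is a minor 3rd above the minor tonic
A minor 3rd above E is G
→ relative major of E minor is G major
Tonic triad of G major = root + major 3rd + perfect 5th = G B D
= G major; triad = G B D


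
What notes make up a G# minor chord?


Reasoning:
Minor triad = root + minor 3rd (3 semitones) + perfect 5th (7 semitones)
A triad on G# stacks thirds, so the chord tones use letter names G-B-D
Root: G#
Minor 3rd above G#: B
Perfect 5th above G#: D#
Chord = G# B D#


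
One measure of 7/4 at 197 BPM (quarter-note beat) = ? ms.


Reasoning:
Quarter-note beat duration = 60000 / 197 ms
Beats per measure (7/4) = 7
One measure = 7 × 60000 / 197 = 420000 / 197 ms
= 2132.0 ms


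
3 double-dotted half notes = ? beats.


Solution.
Base half note = 2 beats
Dot 1 adds half the previous value: +1
Dot 2 adds half the previous value: +1/2
One double-dotted half = 2 + 1 + 1/2 = 7/2
3 of them = 3 × 7/2 = 21/2
= 21/2 beats


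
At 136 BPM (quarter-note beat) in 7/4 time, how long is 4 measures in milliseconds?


Step by step:
Quarter-note beat duration = 60000 / 136 ms
Beats per measure (7/4) = 7
One measure = 7 × 60000 / 136 = 420000 / 136 ms
4 measures = 4 × 420000 / 136 = 1680000 / 136
= 12352.9 ms


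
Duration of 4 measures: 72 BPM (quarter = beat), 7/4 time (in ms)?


Step by step:
Quarter-note beat duration = 60000 / 72 ms
Beats per measure (7/4) = 7
One measure = 7 × 60000 / 72 = 420000 / 72 ms
4 measures = 4 × 420000 / 72 = 1680000 / 72
= 23333.3 ms


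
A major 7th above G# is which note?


Step by step:
A 7th spans 7 letter names, so from G we land on F
A major 7th = 11 semitones above G#
Spell F at that pitch: F##
= F##


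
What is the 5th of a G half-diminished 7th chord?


Reasoning:
Half-diminished 7th chord = root + minor 3rd + diminished 5th + minor 7th
Seventh chords stack in thirds, so the letter names are G-B-D-F
Root: G
Minor 3rd above G: Bb
Diminished 5th above G: Db
Minor 7th above G: F
The 5th = Db


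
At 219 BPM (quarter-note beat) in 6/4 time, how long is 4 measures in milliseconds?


Reasoning:
Quarter-note beat duration = 60000 / 219 ms
Beats per measure (6/4) = 6
One measure = 6 × 60000 / 219 = 360000 / 219 ms
4 measures = 4 × 360000 / 219 = 1440000 / 219
= 6575.3 ms


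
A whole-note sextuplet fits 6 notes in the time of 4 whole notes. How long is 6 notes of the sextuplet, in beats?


Let's work it out.
Sextuplet: 6 notes occupy the space of 4 whole notes
Space = 4 × 4 = 16 beats
Each sextuplet note = 16 / 6 = 8/3 beats
6 notes = 6 × 8/3 = 16
= 16 beats


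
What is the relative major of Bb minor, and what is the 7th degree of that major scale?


Let's work it out.
The relative major shares the key signature and is a minor 3rd above the minor tonic
A minor 3rd above Bb is Db
→ relative major of Bb minor is Db major
Db major scale: Db Eb F Gb Ab Bb C
= Db major; 7th degree = C


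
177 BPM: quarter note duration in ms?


Reasoning:
One quarter-note beat = 60000 / BPM = 60000 / 177 ms
Duration = 60000 / 177
= 339.0 ms


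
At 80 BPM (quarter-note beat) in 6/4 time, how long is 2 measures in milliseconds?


Reasoning:
Quarter-note beat duration = 60000 / 80 ms
Beats per measure (6/4) = 6
One measure = 6 × 60000 / 80 = 360000 / 80 ms
2 measures = 2 × 360000 / 80 = 720000 / 80
= 9000.0 ms


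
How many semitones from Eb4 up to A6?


Step by step:
Absolute semitone position = octave×12 + chromatic position
Eb4: 4×12 + 3 = 51
A6: 6×12 + 9 = 81
Difference = 81 - 51 = 30
= 30 semitones


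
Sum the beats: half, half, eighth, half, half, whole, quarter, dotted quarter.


Step by step:
Beat values:
  half = 2 beats
  half = 2 beats
  eighth = 0.5 beats
  half = 2 beats
  half = 2 beats
  whole = 4 beats
  quarter = 1 beat
  dotted quarter = 1.5 beats
Sum = 2 + 2 + 0.5 + 2 + 2 + 4 + 1 + 1.5
= 15 beats


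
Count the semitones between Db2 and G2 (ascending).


Working:
Absolute semitone position = octave×12 + chromatic position
Db2: 2×12 + 1 = 25
G2: 2×12 + 7 = 31
Difference = 31 - 25 = 6
= 6 semitones


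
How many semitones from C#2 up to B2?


Absolute semitone position = octave×12 + chromatic position
C#2: 2×12 + 1 = 25
B2: 2×12 + 11 = 35
Difference = 35 - 25 = 10
= 10 semitones


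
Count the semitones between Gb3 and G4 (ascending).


Working:
Absolute semitone position = octave×12 + chromatic position
Gb3: 3×12 + 6 = 42
G4: 4×12 + 7 = 55
Difference = 55 - 42 = 13
= 13 semitones


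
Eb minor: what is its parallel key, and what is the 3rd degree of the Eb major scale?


Step by step:
Parallel keys share the same tonic but differ in mode
Eb minor → parallel is Eb major
Eb major scale: Eb F G Ab Bb C D
= Eb major; 3rd degree = G


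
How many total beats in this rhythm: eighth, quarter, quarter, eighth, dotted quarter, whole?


Working:
Beat values:
  eighth = 0.5 beats
  quarter = 1 beat
  quarter = 1 beat
  eighth = 0.5 beats
  dotted quarter = 1.5 beats
  whole = 4 beats
Sum = 0.5 + 1 + 1 + 0.5 + 1.5 + 4
= 8.5 beats


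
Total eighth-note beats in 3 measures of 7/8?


Solution.
Time signature 7/8: the bottom number 8 means the eighth note gets one count
The top number 7 means 7 eighth-note beats per measure
Total = 7 × 3 measures
= 21 eighth-note beats


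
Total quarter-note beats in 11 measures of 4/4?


Let's work it out.
Time signature 4/4: the bottom number 4 means the quarter note gets one count
The top number 4 means 4 quarter-note beats per measure
Total = 4 × 11 measures
= 44 quarter-note beats


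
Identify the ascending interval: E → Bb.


Letter names: E → B spans 5 letter names → a 5th
Semitones: E → Bb = 6 half-steps
A 5th of 6 semitones is a diminished 5th
= diminished 5th


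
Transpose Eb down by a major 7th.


Step by step:
major 7th: 7 letter names, 11 semitones
Letter: E - 6 → F
Pitch: Eb - 11 semitones, spelled as an F → Fb
= Fb


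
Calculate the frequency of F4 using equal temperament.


Let's work it out.
f = 440 × 2^(n/12) where n = semitones from A4
F4: -4 semitones from A4
f = 440 × 2^(-4/12)
f = 349.23 Hz


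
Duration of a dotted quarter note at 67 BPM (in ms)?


Working:
One quarter-note beat = 60000 / BPM = 60000 / 67 ms
Dotted quarter note = 3/2 × quarter note
Duration = 3/2 × 60000 / 67 = 90000 / 67
= 1343.3 ms


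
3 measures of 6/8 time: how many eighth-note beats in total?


Let's work it out.
Time signature 6/8: the bottom number 8 means the eighth note gets one count
The top number 6 means 6 eighth-note beats per measure
Total = 6 × 3 measures
= 18 eighth-note beats


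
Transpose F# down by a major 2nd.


major 2nd: 2 letter names, 2 semitones
Letter: F - 1 → E
Pitch: F# - 2 semitones, spelled as an E → E
= E


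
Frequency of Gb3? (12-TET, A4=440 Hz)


f = 440 × 2^(n/12) where n = semitones from A4
Gb3: -15 semitones from A4
f = 440 × 2^(-15/12)
f = 185.00 Hz


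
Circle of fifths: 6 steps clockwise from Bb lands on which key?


Each clockwise step on the circle of fifths moves up a perfect 5th
From Bb: Bb → F → C → G → D → A → E
= E


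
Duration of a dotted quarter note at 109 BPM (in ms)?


Let's work it out.
One quarter-note beat = 60000 / BPM = 60000 / 109 ms
Dotted quarter note = 3/2 × quarter note
Duration = 3/2 × 60000 / 109 = 90000 / 109
= 825.7 ms


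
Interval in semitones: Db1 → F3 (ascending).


Absolute semitone position = octave×12 + chromatic position
Db1: 1×12 + 1 = 13
F3: 3×12 + 5 = 41
Difference = 41 - 13 = 28
= 28 semitones


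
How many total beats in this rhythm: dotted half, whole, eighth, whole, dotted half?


Working:
Beat values:
  dotted half = 3 beats
  whole = 4 beats
  eighth = 0.5 beats
  whole = 4 beats
  dotted half = 3 beats
Sum = 3 + 4 + 0.5 + 4 + 3
= 14.5 beats


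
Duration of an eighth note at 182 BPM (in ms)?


Step by step:
One quarter-note beat = 60000 / BPM = 60000 / 182 ms
Eighth note = 1/2 × quarter note
Duration = 1/2 × 60000 / 182 = 30000 / 182
= 164.8 ms


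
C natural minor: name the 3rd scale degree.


Reasoning:
Natural minor scale pattern: W-H-W-W-H-W-W (2-1-2-2-1-2-2 semitones)
Starting from C:
  C + 2 semitones → D
  D + 1 semitone → Eb
  Eb + 2 semitones → F
  F + 2 semitones → G
  G + 1 semitone → Ab
  Ab + 2 semitones → Bb
  Bb + 2 semitones → C
Scale: C D Eb F G Ab Bb
Degree 3 = Eb


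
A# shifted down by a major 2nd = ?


Solution.
major 2nd: 2 letter names, 2 semitones
Letter: A - 1 → G
Pitch: A# - 2 semitones, spelled as a G → G#
= G#


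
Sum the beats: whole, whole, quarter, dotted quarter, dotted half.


Beat values:
  whole = 4 beats
  whole = 4 beats
  quarter = 1 beat
  dotted quarter = 1.5 beats
  dotted half = 3 beats
Sum = 4 + 4 + 1 + 1.5 + 3
= 13.5 beats


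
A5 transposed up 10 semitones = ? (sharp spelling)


Let's work it out.
A5: chromatic position 9 in octave 5 → absolute = 5×12 + 9 = 69
Transpose up 10: 69 + 10 = 79
79 = 6×12 + 7 → G in octave 6
Result = G6


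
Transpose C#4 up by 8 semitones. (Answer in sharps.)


Let's work it out.
C#4: chromatic position 1 in octave 4 → absolute = 4×12 + 1 = 49
Transpose up 8: 49 + 8 = 57
57 = 4×12 + 9 → A in octave 4
Result = A4


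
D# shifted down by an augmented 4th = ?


augmented 4th: 4 letter names, 6 semitones
Letter: D - 3 → A
Pitch: D# - 6 semitones, spelled as an A → A
= A


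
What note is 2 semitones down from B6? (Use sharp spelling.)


Solution.
B6: chromatic position 11 in octave 6 → absolute = 6×12 + 11 = 83
Transpose down 2: 83 - 2 = 81
81 = 6×12 + 9 → A in octave 6
Result = A6


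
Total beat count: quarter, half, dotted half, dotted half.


Working:
Beat values:
  quarter = 1 beat
  half = 2 beats
  dotted half = 3 beats
  dotted half = 3 beats
Sum = 1 + 2 + 3 + 3
= 9 beats


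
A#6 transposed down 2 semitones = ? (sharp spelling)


Solution.
A#6: chromatic position 10 in octave 6 → absolute = 6×12 + 10 = 82
Transpose down 2: 82 - 2 = 80
80 = 6×12 + 8 → G# in octave 6
Result = G#6


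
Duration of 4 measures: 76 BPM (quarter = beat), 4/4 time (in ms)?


Reasoning:
Quarter-note beat duration = 60000 / 76 ms
Beats per measure (4/4) = 4
One measure = 4 × 60000 / 76 = 240000 / 76 ms
4 measures = 4 × 240000 / 76 = 960000 / 76
= 12631.6 ms


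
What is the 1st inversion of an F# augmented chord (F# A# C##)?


Working:
Root position: F# A# C##
1st inversion: move root up an octave
Bass note: A#
Notes (bottom to top) = A# C## F#


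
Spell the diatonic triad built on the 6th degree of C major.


Reasoning:
C major scale: C D E F G A B
Diatonic triad on degree 6 stacks scale notes 6, 1, 3: A C E
A→C = 3 semitones; A→E = 7 semitones → minor triad
= A C E (minor)


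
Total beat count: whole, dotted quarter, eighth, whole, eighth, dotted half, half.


Let's work it out.
Beat values:
  whole = 4 beats
  dotted quarter = 1.5 beats
  eighth = 0.5 beats
  whole = 4 beats
  eighth = 0.5 beats
  dotted half = 3 beats
  half = 2 beats
Sum = 4 + 1.5 + 0.5 + 4 + 0.5 + 3 + 2
= 15.5 beats


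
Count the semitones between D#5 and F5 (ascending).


Let's work it out.
Absolute semitone position = octave×12 + chromatic position
D#5: 5×12 + 3 = 63
F5: 5×12 + 5 = 65
Difference = 65 - 63 = 2
= 2 semitones


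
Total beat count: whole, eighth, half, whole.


Solution.
Beat values:
  whole = 4 beats
  eighth = 0.5 beats
  half = 2 beats
  whole = 4 beats
Sum = 4 + 0.5 + 2 + 4
= 10.5 beats


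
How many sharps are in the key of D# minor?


Let's work it out.
Sharp minor keys follow the circle of fifths: A(0), E(1), B(2), F#(3), C#(4), G#(5), D#(6), A#(7)
D# minor has 6 sharps
Order of sharps: F# C# G# D# A# E# B# → first 6: F#, C#, G#, D#, A#, E#
= 6 sharps


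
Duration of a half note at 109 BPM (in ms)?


One quarter-note beat = 60000 / BPM = 60000 / 109 ms
Half note = 2 × quarter note
Duration = 2 × 60000 / 109 = 120000 / 109
= 1100.9 ms


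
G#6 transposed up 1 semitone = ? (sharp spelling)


Working:
G#6: chromatic position 8 in octave 6 → absolute = 6×12 + 8 = 80
Transpose up 1: 80 + 1 = 81
81 = 6×12 + 9 → A in octave 6
Result = A6


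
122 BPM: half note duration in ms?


One quarter-note beat = 60000 / BPM = 60000 / 122 ms
Half note = 2 × quarter note
Duration = 2 × 60000 / 122 = 120000 / 122
= 983.6 ms


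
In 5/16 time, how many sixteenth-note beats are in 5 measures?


Step by step:
Time signature 5/16: the bottom number 16 means the sixteenth note gets one count
The top number 5 means 5 sixteenth-note beats per measure
Total = 5 × 5 measures
= 25 sixteenth-note beats


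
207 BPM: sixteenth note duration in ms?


Working:
One quarter-note beat = 60000 / BPM = 60000 / 207 ms
Sixteenth note = 1/4 × quarter note
Duration = 1/4 × 60000 / 207 = 15000 / 207
= 72.5 ms


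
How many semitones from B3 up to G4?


Solution.
Absolute semitone position = octave×12 + chromatic position
B3: 3×12 + 11 = 47
G4: 4×12 + 7 = 55
Difference = 55 - 47 = 8
= 8 semitones


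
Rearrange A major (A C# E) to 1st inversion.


Step by step:
Root position: A C# E
1st inversion: move root up an octave
Bass note: C#
Notes (bottom to top) = C# E A


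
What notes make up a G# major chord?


Reasoning:
Major triad = root + major 3rd (4 semitones) + perfect 5th (7 semitones)
A triad on G# stacks thirds, so the chord tones use letter names G-B-D
Root: G#
Major 3rd above G#: B#
Perfect 5th above G#: D#
Chord = G# B# D#


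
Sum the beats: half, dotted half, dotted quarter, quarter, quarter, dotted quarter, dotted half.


Beat values:
  half = 2 beats
  dotted half = 3 beats
  dotted quarter = 1.5 beats
  quarter = 1 beat
  quarter = 1 beat
  dotted quarter = 1.5 beats
  dotted half = 3 beats
Sum = 2 + 3 + 1.5 + 1 + 1 + 1.5 + 3
= 13 beats


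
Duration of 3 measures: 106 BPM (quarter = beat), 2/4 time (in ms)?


Solution.
Quarter-note beat duration = 60000 / 106 ms
Beats per measure (2/4) = 2
One measure = 2 × 60000 / 106 = 120000 / 106 ms
3 measures = 3 × 120000 / 106 = 360000 / 106
= 3396.2 ms


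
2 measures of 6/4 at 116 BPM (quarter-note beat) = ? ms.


Quarter-note beat duration = 60000 / 116 ms
Beats per measure (6/4) = 6
One measure = 6 × 60000 / 116 = 360000 / 116 ms
2 measures = 2 × 360000 / 116 = 720000 / 116
= 6206.9 ms


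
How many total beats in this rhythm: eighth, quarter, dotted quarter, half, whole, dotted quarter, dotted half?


Let's work it out.
Beat values:
  eighth = 0.5 beats
  quarter = 1 beat
  dotted quarter = 1.5 beats
  half = 2 beats
  whole = 4 beats
  dotted quarter = 1.5 beats
  dotted half = 3 beats
Sum = 0.5 + 1 + 1.5 + 2 + 4 + 1.5 + 3
= 13.5 beats


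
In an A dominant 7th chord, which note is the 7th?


Working:
Dominant 7th chord = root + major 3rd + perfect 5th + minor 7th
Seventh chords stack in thirds, so the letter names are A-C-E-G
Root: A
Major 3rd above A: C#
Perfect 5th above A: E
Minor 7th above A: G
The 7th = G


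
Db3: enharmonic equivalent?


Step by step:
Enharmonic notes sound the same pitch but are spelled with different letter names
Db and C# name the same pitch class
= C#3


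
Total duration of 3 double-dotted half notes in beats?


Step by step:
Base half note = 2 beats
Dot 1 adds half the previous value: +1
Dot 2 adds half the previous value: +1/2
One double-dotted half = 2 + 1 + 1/2 = 7/2
3 of them = 3 × 7/2 = 21/2
= 21/2 beats


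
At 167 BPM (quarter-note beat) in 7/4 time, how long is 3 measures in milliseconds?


Quarter-note beat duration = 60000 / 167 ms
Beats per measure (7/4) = 7
One measure = 7 × 60000 / 167 = 420000 / 167 ms
3 measures = 3 × 420000 / 167 = 1260000 / 167
= 7544.9 ms


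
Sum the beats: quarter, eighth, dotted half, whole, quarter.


Let's work it out.
Beat values:
  quarter = 1 beat
  eighth = 0.5 beats
  dotted half = 3 beats
  whole = 4 beats
  quarter = 1 beat
Sum = 1 + 0.5 + 3 + 4 + 1
= 9.5 beats


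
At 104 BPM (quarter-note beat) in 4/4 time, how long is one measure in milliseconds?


Step by step:
Quarter-note beat duration = 60000 / 104 ms
Beats per measure (4/4) = 4
One measure = 4 × 60000 / 104 = 240000 / 104 ms
= 2307.7 ms


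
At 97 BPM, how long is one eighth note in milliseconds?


Working:
One quarter-note beat = 60000 / BPM = 60000 / 97 ms
Eighth note = 1/2 × quarter note
Duration = 1/2 × 60000 / 97 = 30000 / 97
= 309.3 ms


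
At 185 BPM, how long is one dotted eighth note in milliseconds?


Reasoning:
One quarter-note beat = 60000 / BPM = 60000 / 185 ms
Dotted eighth note = 3/4 × quarter note
Duration = 3/4 × 60000 / 185 = 45000 / 185
= 243.2 ms


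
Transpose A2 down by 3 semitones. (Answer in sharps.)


Solution.
A2: chromatic position 9 in octave 2 → absolute = 2×12 + 9 = 33
Transpose down 3: 33 - 3 = 30
30 = 2×12 + 6 → F# in octave 2
Result = F#2


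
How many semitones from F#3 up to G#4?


Reasoning:
Absolute semitone position = octave×12 + chromatic position
F#3: 3×12 + 6 = 42
G#4: 4×12 + 8 = 56
Difference = 56 - 42 = 14
= 14 semitones


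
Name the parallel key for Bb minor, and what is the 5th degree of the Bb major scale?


Parallel keys share the same tonic but differ in mode
Bb minor → parallel is Bb major
Bb major scale: Bb C D Eb F G A
= Bb major; 5th degree = F


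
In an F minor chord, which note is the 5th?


Minor triad = root + minor 3rd (3 semitones) + perfect 5th (7 semitones)
A triad on F stacks thirds, so the chord tones use letter names F-A-C
Root: F
Minor 3rd above F: Ab
Perfect 5th above F: C
The 5th = C


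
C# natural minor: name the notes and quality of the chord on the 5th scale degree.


Solution.
C# natural minor scale: C# D# E F# G# A B
Diatonic triad on degree 5 stacks scale notes 5, 7, 2: G# B D#
G#→B = 3 semitones; G#→D# = 7 semitones → minor triad
= G# B D# (minor)


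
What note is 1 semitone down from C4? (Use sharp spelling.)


C4: chromatic position 0 in octave 4 → absolute = 4×12 + 0 = 48
Transpose down 1: 48 - 1 = 47
47 = 3×12 + 11 → B in octave 3
Result = B3


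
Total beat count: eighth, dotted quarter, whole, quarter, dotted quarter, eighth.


Working:
Beat values:
  eighth = 0.5 beats
  dotted quarter = 1.5 beats
  whole = 4 beats
  quarter = 1 beat
  dotted quarter = 1.5 beats
  eighth = 0.5 beats
Sum = 0.5 + 1.5 + 4 + 1 + 1.5 + 0.5
= 9 beats


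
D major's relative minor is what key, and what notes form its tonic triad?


Solution.
The relative minor shares the major's key signature and starts on its 6th degree
6th degree = a major 6th above the tonic; a major 6th above D is B
→ relative minor of D major is B minor
Tonic triad of B minor = root + minor 3rd + perfect 5th = B D F#
= B minor; triad = B D F#


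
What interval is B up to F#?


Letter names: B → F spans 5 letter names → a 5th
Semitones: B → F# = 7 half-steps
A 5th of 7 semitones is a perfect 5th
= perfect 5th


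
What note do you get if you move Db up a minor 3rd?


Solution.
minor 3rd: 3 letter names, 3 semitones
Letter: D + 2 → F
Pitch: Db + 3 semitones, spelled as an F → Fb
= Fb


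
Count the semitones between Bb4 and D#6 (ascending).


Absolute semitone position = octave×12 + chromatic position
Bb4: 4×12 + 10 = 58
D#6: 6×12 + 3 = 75
Difference = 75 - 58 = 17
= 17 semitones


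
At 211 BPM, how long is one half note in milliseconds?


Working:
One quarter-note beat = 60000 / BPM = 60000 / 211 ms
Half note = 2 × quarter note
Duration = 2 × 60000 / 211 = 120000 / 211
= 568.7 ms


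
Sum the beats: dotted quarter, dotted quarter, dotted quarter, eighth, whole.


Step by step:
Beat values:
  dotted quarter = 1.5 beats
  dotted quarter = 1.5 beats
  dotted quarter = 1.5 beats
  eighth = 0.5 beats
  whole = 4 beats
Sum = 1.5 + 1.5 + 1.5 + 0.5 + 4
= 9 beats


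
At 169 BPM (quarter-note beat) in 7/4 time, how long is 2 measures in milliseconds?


Step by step:
Quarter-note beat duration = 60000 / 169 ms
Beats per measure (7/4) = 7
One measure = 7 × 60000 / 169 = 420000 / 169 ms
2 measures = 2 × 420000 / 169 = 840000 / 169
= 4970.4 ms


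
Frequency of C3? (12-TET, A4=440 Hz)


Let's work it out.
f = 440 × 2^(n/12) where n = semitones from A4
C3: -21 semitones from A4
f = 440 × 2^(-21/12)
f = 130.81 Hz


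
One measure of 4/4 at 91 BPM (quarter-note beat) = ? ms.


Solution.
Quarter-note beat duration = 60000 / 91 ms
Beats per measure (4/4) = 4
One measure = 4 × 60000 / 91 = 240000 / 91 ms
= 2637.4 ms


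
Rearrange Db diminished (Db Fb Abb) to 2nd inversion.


Root position: Db Fb Abb
2nd inversion: move root and 3rd up an octave
Bass note: Abb
Notes (bottom to top) = Abb Db Fb


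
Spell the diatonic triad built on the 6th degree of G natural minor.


Solution.
G natural minor scale: G A Bb C D Eb F
Diatonic triad on degree 6 stacks scale notes 6, 1, 3: Eb G Bb
Eb→G = 4 semitones; Eb→Bb = 7 semitones → major triad
= Eb G Bb (major)


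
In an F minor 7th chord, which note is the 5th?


Let's work it out.
Minor 7th chord = root + minor 3rd + perfect 5th + minor 7th
Seventh chords stack in thirds, so the letter names are F-A-C-E
Root: F
Minor 3rd above F: Ab
Perfect 5th above F: C
Minor 7th above F: Eb
The 5th = C


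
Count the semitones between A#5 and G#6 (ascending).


Solution.
Absolute semitone position = octave×12 + chromatic position
A#5: 5×12 + 10 = 70
G#6: 6×12 + 8 = 80
Difference = 80 - 70 = 10
= 10 semitones


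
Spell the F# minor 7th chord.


Working:
Minor 7th chord = root + minor 3rd + perfect 5th + minor 7th
Seventh chords stack in thirds, so the letter names are F-A-C-E
Root: F#
Minor 3rd above F#: A
Perfect 5th above F#: C#
Minor 7th above F#: E
Chord = F# A C# E


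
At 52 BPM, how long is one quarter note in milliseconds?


Let's work it out.
One quarter-note beat = 60000 / BPM = 60000 / 52 ms
Duration = 60000 / 52
= 1153.8 ms


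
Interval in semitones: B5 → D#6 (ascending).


Working:
Absolute semitone position = octave×12 + chromatic position
B5: 5×12 + 11 = 71
D#6: 6×12 + 3 = 75
Difference = 75 - 71 = 4
= 4 semitones


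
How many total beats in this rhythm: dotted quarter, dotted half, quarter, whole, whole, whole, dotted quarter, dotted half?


Step by step:
Beat values:
  dotted quarter = 1.5 beats
  dotted half = 3 beats
  quarter = 1 beat
  whole = 4 beats
  whole = 4 beats
  whole = 4 beats
  dotted quarter = 1.5 beats
  dotted half = 3 beats
Sum = 1.5 + 3 + 1 + 4 + 4 + 4 + 1.5 + 3
= 22 beats


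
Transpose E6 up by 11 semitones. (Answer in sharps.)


Working:
E6: chromatic position 4 in octave 6 → absolute = 6×12 + 4 = 76
Transpose up 11: 76 + 11 = 87
87 = 7×12 + 3 → D# in octave 7
Result = D#7


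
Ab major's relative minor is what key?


Solution.
The relative minor shares the major's key signature and starts on its 6th degree
6th degree = a major 6th above the tonic; a major 6th above Ab is F
→ relative minor of Ab major is F minor
= F minor


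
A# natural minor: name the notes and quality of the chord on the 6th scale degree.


A# natural minor scale: A# B# C# D# E# F# G#
Diatonic triad on degree 6 stacks scale notes 6, 1, 3: F# A# C#
F#→A# = 4 semitones; F#→C# = 7 semitones → major triad
= F# A# C# (major)


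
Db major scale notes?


Reasoning:
Major scale pattern: W-W-H-W-W-W-H (2-2-1-2-2-2-1 semitones)
Starting from Db:
  Db + 2 semitones → Eb
  Eb + 2 semitones → F
  F + 1 semitone → Gb
  Gb + 2 semitones → Ab
  Ab + 2 semitones → Bb
  Bb + 2 semitones → C
  C + 1 semitone → Db
Scale = Db Eb F Gb Ab Bb C


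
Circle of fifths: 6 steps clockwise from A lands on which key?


Each clockwise step on the circle of fifths moves up a perfect 5th
From A: A → E → B → F#/Gb → Db → Ab → Eb
= Eb


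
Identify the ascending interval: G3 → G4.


Step by step:
Letter names: G → G spans 8 letter names → an octave
Semitones: G3 → G4 = 12 half-steps
An octave of 12 semitones is a perfect octave
= perfect octave


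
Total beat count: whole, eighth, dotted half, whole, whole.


Step by step:
Beat values:
  whole = 4 beats
  eighth = 0.5 beats
  dotted half = 3 beats
  whole = 4 beats
  whole = 4 beats
Sum = 4 + 0.5 + 3 + 4 + 4
= 15.5 beats


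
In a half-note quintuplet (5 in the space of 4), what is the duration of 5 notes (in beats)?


Let's work it out.
Quintuplet: 5 notes occupy the space of 4 half notes
Space = 4 × 2 = 8 beats
Each quintuplet note = 8 / 5 = 8/5 beats
5 notes = 5 × 8/5 = 8
= 8 beats


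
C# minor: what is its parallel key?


Solution.
Parallel keys share the same tonic but differ in mode
C# minor → parallel is C# major
= C# major


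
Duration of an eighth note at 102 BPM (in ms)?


One quarter-note beat = 60000 / BPM = 60000 / 102 ms
Eighth note = 1/2 × quarter note
Duration = 1/2 × 60000 / 102 = 30000 / 102
= 294.1 ms


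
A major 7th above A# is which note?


Step by step:
A 7th spans 7 letter names, so from A we land on G
A major 7th = 11 semitones above A#
Spell G at that pitch: G##
= G##


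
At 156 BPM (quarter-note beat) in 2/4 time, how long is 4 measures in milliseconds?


Working:
Quarter-note beat duration = 60000 / 156 ms
Beats per measure (2/4) = 2
One measure = 2 × 60000 / 156 = 120000 / 156 ms
4 measures = 4 × 120000 / 156 = 480000 / 156
= 3076.9 ms


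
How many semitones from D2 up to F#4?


Working:
Absolute semitone position = octave×12 + chromatic position
D2: 2×12 + 2 = 26
F#4: 4×12 + 6 = 54
Difference = 54 - 26 = 28
= 28 semitones


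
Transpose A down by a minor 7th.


Reasoning:
minor 7th: 7 letter names, 10 semitones
Letter: A - 6 → B
Pitch: A - 10 semitones, spelled as a B → B
= B


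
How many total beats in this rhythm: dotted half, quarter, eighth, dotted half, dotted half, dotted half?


Reasoning:
Beat values:
  dotted half = 3 beats
  quarter = 1 beat
  eighth = 0.5 beats
  dotted half = 3 beats
  dotted half = 3 beats
  dotted half = 3 beats
Sum = 3 + 1 + 0.5 + 3 + 3 + 3
= 13.5 beats


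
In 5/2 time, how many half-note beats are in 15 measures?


Let's work it out.
Time signature 5/2: the bottom number 2 means the half note gets one count
The top number 5 means 5 half-note beats per measure
Total = 5 × 15 measures
= 75 half-note beats


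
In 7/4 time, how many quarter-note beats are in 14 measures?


Time signature 7/4: the bottom number 4 means the quarter note gets one count
The top number 7 means 7 quarter-note beats per measure
Total = 7 × 14 measures
= 98 quarter-note beats


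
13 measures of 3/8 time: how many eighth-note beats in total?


Reasoning:
Time signature 3/8: the bottom number 8 means the eighth note gets one count
The top number 3 means 3 eighth-note beats per measure
Total = 3 × 13 measures
= 39 eighth-note beats


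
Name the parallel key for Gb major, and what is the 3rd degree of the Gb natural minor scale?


Working:
Parallel keys share the same tonic but differ in mode
Gb major → parallel is Gb minor
Gb natural minor scale: Gb Ab Bbb Cb Db Ebb Fb
= Gb minor; 3rd degree = Bbb


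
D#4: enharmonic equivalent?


Working:
Enharmonic notes sound the same pitch but are spelled with different letter names
D# and Eb name the same pitch class
= Eb4


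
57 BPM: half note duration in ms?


One quarter-note beat = 60000 / BPM = 60000 / 57 ms
Half note = 2 × quarter note
Duration = 2 × 60000 / 57 = 120000 / 57
= 2105.3 ms


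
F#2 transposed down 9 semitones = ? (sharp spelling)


Reasoning:
F#2: chromatic position 6 in octave 2 → absolute = 2×12 + 6 = 30
Transpose down 9: 30 - 9 = 21
21 = 1×12 + 9 → A in octave 1
Result = A1


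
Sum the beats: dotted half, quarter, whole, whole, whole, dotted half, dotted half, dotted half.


Beat values:
  dotted half = 3 beats
  quarter = 1 beat
  whole = 4 beats
  whole = 4 beats
  whole = 4 beats
  dotted half = 3 beats
  dotted half = 3 beats
  dotted half = 3 beats
Sum = 3 + 1 + 4 + 4 + 4 + 3 + 3 + 3
= 25 beats
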